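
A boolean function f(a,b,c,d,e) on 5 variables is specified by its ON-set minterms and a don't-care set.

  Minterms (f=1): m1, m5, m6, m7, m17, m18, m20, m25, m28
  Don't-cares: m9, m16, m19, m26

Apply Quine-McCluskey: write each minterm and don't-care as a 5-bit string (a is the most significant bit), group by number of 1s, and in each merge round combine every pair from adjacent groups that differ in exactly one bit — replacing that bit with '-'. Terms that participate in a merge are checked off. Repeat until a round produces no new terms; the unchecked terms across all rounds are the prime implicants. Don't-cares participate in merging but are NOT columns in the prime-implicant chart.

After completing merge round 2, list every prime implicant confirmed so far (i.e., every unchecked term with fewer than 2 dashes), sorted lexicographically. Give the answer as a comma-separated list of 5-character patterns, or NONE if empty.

00-01, 001-1, 0011-, 1-010, 1-100, 10-00

[col 0] 00001*, 00101*, 00110*, 00111*, 01001*, 10000*, 10001*, 10010*, 10011*, 10100*, 11001*, 11010*, 11100*
[col 1] -0001*, -1001*, 0-001*, 00-01, 001-1, 0011-, 1-001*, 1-010, 1-100, 10-00, 100-0*, 100-1*, 1000-*, 1001-*
[col 2] --001, 100--
Prime implicants: --001, 00-01, 001-1, 0011-, 1-010, 1-100, 10-00, 100--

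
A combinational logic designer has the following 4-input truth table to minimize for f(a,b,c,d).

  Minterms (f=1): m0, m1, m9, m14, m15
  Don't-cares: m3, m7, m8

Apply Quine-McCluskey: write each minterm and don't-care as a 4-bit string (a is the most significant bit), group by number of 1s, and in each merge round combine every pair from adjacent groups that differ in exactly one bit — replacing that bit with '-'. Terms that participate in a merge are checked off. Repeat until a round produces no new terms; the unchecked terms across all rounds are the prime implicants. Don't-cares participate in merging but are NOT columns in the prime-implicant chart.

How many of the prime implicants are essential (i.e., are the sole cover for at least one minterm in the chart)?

2

size-2^0 implicants → 0000(✓)  0001(✓)  0011(✓)  0111(✓)  1000(✓)  1001(✓)  1110(✓)  1111(✓)
size-2^1 implicants → -000(✓)  -001(✓)  -111  0-11  00-1  000-(✓)  100-(✓)  111-
size-2^2 implicants → -00-
Unchecked terms (primes): -00-, -111, 0-11, 00-1, 111-
Minterm coverage:
  m0 ⊆ -00- [E]
  m1 ⊆ -00-,00-1
  m9 ⊆ -00- [E]
  m14 ⊆ 111- [E]
  m15 ⊆ -111,111-
E = {-00-, 111-}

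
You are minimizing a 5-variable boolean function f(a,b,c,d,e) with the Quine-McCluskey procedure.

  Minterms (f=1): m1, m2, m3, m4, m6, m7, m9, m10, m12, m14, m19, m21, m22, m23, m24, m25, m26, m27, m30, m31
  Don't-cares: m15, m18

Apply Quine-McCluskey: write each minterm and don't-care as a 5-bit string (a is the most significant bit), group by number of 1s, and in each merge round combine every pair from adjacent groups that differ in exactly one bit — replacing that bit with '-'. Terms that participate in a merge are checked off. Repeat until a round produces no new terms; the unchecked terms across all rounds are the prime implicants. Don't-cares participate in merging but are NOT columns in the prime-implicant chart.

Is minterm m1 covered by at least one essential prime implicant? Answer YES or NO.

NO

[col 0] 00001*, 00010*, 00011*, 00100*, 00110*, 00111*, 01001*, 01010*, 01100*, 01110*, 01111*, 10010*, 10011*, 10101*, 10110*, 10111*, 11000*, 11001*, 11010*, 11011*, 11110*, 11111*
[col 1] -0010*, -0011*, -0110*, -0111*, -1001, -1010*, -1110*, -1111*, 0-001, 0-010*, 0-100*, 0-110*, 0-111*, 00-10*, 00-11*, 000-1, 0001-*, 001-0*, 0011-*, 01-10*, 011-0*, 0111-*, 1-010*, 1-011*, 1-110*, 1-111*, 10-10*, 10-11*, 1001-*, 101-1, 1011-*, 11-10*, 11-11*, 110-0*, 110-1*, 1100-*, 1101-*, 1111-*
[col 2] --010*, --110*, --111*, -0-10*, -0-11*, -001-*, -011-*, -1-10*, -111-*, 0--10*, 0-1-0, 0-11-*, 00-1-*, 1--10*, 1--11*, 1-01-*, 1-11-*, 10-1-*, 11-1-*, 110--
[col 3] ---10, --11-, -0-1-, 1--1-
Prime implicants: ---10, --11-, -0-1-, -1001, 0-001, 0-1-0, 000-1, 1--1-, 101-1, 110--
PI chart (minterm → PIs covering it):
  1 | 0-001,000-1
  2 | ---10,-0-1-
  3 | -0-1-,000-1
  4 | 0-1-0  (sole → essential)
  6 | ---10,--11-,-0-1-,0-1-0
  7 | --11-,-0-1-
  9 | -1001,0-001
  10 | ---10  (sole → essential)
  12 | 0-1-0  (sole → essential)
  14 | ---10,--11-,0-1-0
  19 | -0-1-,1--1-
  21 | 101-1  (sole → essential)
  22 | ---10,--11-,-0-1-,1--1-
  23 | --11-,-0-1-,1--1-,101-1
  24 | 110--  (sole → essential)
  25 | -1001,110--
  26 | ---10,1--1-,110--
  27 | 1--1-,110--
  30 | ---10,--11-,1--1-
  31 | --11-,1--1-
Essential prime implicants: ---10, 0-1-0, 101-1, 110--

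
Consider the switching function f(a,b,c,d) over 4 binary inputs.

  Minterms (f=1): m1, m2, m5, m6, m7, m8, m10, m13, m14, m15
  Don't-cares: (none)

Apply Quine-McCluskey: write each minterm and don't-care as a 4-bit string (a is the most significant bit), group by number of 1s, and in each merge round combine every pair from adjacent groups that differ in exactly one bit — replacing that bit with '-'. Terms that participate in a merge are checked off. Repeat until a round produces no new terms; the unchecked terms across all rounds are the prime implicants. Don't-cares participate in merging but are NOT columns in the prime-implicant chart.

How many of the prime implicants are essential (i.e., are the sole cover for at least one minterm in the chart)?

[col 0] 0001*, 0010*, 0101*, 0110*, 0111*, 1000*, 1010*, 1101*, 1110*, 1111*
[col 1] -010*, -101*, -110*, -111*, 0-01, 0-10*, 01-1*, 011-*, 1-10*, 10-0, 11-1*, 111-*
[col 2] --10, -1-1, -11-
Prime implicants: --10, -1-1, -11-, 0-01, 10-0
PI chart (minterm → PIs covering it):
  1 | 0-01  (sole → essential)
  2 | --10  (sole → essential)
  5 | -1-1,0-01
  6 | --10,-11-
  7 | -1-1,-11-
  8 | 10-0  (sole → essential)
  10 | --10,10-0
  13 | -1-1  (sole → essential)
  14 | --10,-11-
  15 | -1-1,-11-
Essential prime implicants: --10, -1-1, 0-01, 10-0

4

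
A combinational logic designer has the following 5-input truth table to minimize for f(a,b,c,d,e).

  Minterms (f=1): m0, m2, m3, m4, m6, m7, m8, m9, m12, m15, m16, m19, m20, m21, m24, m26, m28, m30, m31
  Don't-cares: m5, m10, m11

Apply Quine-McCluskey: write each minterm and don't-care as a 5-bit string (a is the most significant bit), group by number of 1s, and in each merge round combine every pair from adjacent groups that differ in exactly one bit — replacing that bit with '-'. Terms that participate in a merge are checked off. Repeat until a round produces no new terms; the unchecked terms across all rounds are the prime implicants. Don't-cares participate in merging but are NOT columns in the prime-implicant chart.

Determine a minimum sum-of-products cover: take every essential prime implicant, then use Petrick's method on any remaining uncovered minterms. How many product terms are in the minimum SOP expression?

size-2^0 implicants → 00000(✓)  00010(✓)  00011(✓)  00100(✓)  00101(✓)  00110(✓)  00111(✓)  01000(✓)  01001(✓)  01010(✓)  01011(✓)  01100(✓)  01111(✓)  10000(✓)  10011(✓)  10100(✓)  10101(✓)  11000(✓)  11010(✓)  11100(✓)  11110(✓)  11111(✓)
size-2^1 implicants → -0000(✓)  -0011  -0100(✓)  -0101(✓)  -1000(✓)  -1010(✓)  -1100(✓)  -1111  0-000(✓)  0-010(✓)  0-011(✓)  0-100(✓)  0-111(✓)  00-00(✓)  00-10(✓)  00-11(✓)  000-0(✓)  0001-(✓)  001-0(✓)  001-1(✓)  0010-(✓)  0011-(✓)  01-00(✓)  01-11(✓)  010-0(✓)  010-1(✓)  0100-(✓)  0101-(✓)  1-000(✓)  1-100(✓)  10-00(✓)  1010-(✓)  11-00(✓)  11-10(✓)  110-0(✓)  111-0(✓)  1111-
size-2^2 implicants → --000(✓)  --100(✓)  -0-00(✓)  -010-  -1-00(✓)  -10-0  0--00(✓)  0--11  0-0-0  0-01-  00--0  00-1-  001--  010--  1--00(✓)  11--0
size-2^3 implicants → ---00
Unchecked terms (primes): ---00, -0011, -010-, -10-0, -1111, 0--11, 0-0-0, 0-01-, 00--0, 00-1-, 001--, 010--, 11--0, 1111-
Minterm coverage:
  m0 ⊆ ---00,0-0-0,00--0
  m2 ⊆ 0-0-0,0-01-,00--0,00-1-
  m3 ⊆ -0011,0--11,0-01-,00-1-
  m4 ⊆ ---00,-010-,00--0,001--
  m6 ⊆ 00--0,00-1-,001--
  m7 ⊆ 0--11,00-1-,001--
  m8 ⊆ ---00,-10-0,0-0-0,010--
  m9 ⊆ 010-- [E]
  m12 ⊆ ---00 [E]
  m15 ⊆ -1111,0--11
  m16 ⊆ ---00 [E]
  m19 ⊆ -0011 [E]
  m20 ⊆ ---00,-010-
  m21 ⊆ -010- [E]
  m24 ⊆ ---00,-10-0,11--0
  m26 ⊆ -10-0,11--0
  m28 ⊆ ---00,11--0
  m30 ⊆ 11--0,1111-
  m31 ⊆ -1111,1111-
E = {---00, -0011, -010-, 010--}
Petrick residual → -1111, 00-1-, 11--0
Cover = d'e' + b'c'de + b'cd' + bcde + a'b'd + a'bc' + abe'  |cover|=7

7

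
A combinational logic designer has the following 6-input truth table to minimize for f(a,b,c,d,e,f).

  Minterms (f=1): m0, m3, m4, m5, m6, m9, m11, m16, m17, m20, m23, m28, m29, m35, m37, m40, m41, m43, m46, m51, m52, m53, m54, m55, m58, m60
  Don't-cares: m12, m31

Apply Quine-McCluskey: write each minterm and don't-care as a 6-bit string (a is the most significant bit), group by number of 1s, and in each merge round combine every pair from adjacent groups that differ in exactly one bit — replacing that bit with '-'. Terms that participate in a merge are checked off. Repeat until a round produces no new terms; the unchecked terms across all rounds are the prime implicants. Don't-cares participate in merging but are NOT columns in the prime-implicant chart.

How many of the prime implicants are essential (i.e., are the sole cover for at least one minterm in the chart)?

10

Round 0: 000000✓ 000011✓ 000100✓ 000101✓ 000110✓ 001001✓ 001011✓ 001100✓ 010000✓ 010001✓ 010100✓ 010111✓ 011100✓ 011101✓ 011111✓ 100011✓ 100101✓ 101000✓ 101001✓ 101011✓ 101110 110011✓ 110100✓ 110101✓ 110110✓ 110111✓ 111010 111100✓
Round 1: -00011✓ -00101 -01001✓ -01011✓ -10100✓ -10111 -11100✓ 0-0000✓ 0-0100✓ 0-1100✓ 00-011✓ 00-100✓ 000-00✓ 0001-0 00010- 0010-1✓ 01-100✓ 01-111 010-00✓ 01000- 0111-1 01110- 1-0011 1-0101 10-011✓ 1010-1✓ 10100- 11-100✓ 110-11 1101-0✓ 1101-1✓ 11010-✓ 11011-✓
Round 2: -0-011 -010-1 -1-100 0--100 0-0-00 1101--
PIs = {-0-011, -00101, -010-1, -1-100, -10111, 0--100, 0-0-00, 0001-0, 00010-, 01-111, 01000-, 0111-1, 01110-, 1-0011, 1-0101, 10100-, 101110, 110-11, 1101--, 111010}
Coverage chart:
  m0: 0-0-00 ←essential
  m3: -0-011 ←essential
  m4: 0--100,0-0-00,0001-0,00010-
  m5: -00101,00010-
  m6: 0001-0 ←essential
  m9: -010-1 ←essential
  m11: -0-011,-010-1
  m16: 0-0-00,01000-
  m17: 01000- ←essential
  m20: -1-100,0--100,0-0-00
  m23: -10111,01-111
  m28: -1-100,0--100,01110-
  m29: 0111-1,01110-
  m35: -0-011,1-0011
  m37: -00101,1-0101
  m40: 10100- ←essential
  m41: -010-1,10100-
  m43: -0-011,-010-1
  m46: 101110 ←essential
  m51: 1-0011,110-11
  m52: -1-100,1101--
  m53: 1-0101,1101--
  m54: 1101-- ←essential
  m55: -10111,110-11,1101--
  m58: 111010 ←essential
  m60: -1-100 ←essential
Essential: -0-011, -010-1, -1-100, 0-0-00, 0001-0, 01000-, 10100-, 101110, 1101--, 111010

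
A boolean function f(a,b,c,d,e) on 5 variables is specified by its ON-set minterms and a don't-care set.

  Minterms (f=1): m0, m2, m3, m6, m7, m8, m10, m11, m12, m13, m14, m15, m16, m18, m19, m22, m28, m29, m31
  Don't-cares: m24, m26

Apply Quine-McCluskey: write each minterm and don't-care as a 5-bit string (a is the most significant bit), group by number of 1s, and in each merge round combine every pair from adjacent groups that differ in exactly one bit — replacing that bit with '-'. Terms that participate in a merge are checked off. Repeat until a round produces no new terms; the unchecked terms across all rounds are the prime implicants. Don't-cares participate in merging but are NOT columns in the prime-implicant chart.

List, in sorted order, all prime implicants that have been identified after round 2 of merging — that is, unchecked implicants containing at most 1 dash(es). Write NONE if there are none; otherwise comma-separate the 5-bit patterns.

NONE

size-2^0 implicants → 00000(✓)  00010(✓)  00011(✓)  00110(✓)  00111(✓)  01000(✓)  01010(✓)  01011(✓)  01100(✓)  01101(✓)  01110(✓)  01111(✓)  10000(✓)  10010(✓)  10011(✓)  10110(✓)  11000(✓)  11010(✓)  11100(✓)  11101(✓)  11111(✓)
size-2^1 implicants → -0000(✓)  -0010(✓)  -0011(✓)  -0110(✓)  -1000(✓)  -1010(✓)  -1100(✓)  -1101(✓)  -1111(✓)  0-000(✓)  0-010(✓)  0-011(✓)  0-110(✓)  0-111(✓)  00-10(✓)  00-11(✓)  000-0(✓)  0001-(✓)  0011-(✓)  01-00(✓)  01-10(✓)  01-11(✓)  010-0(✓)  0101-(✓)  011-0(✓)  011-1(✓)  0110-(✓)  0111-(✓)  1-000(✓)  1-010(✓)  10-10(✓)  100-0(✓)  1001-(✓)  11-00(✓)  110-0(✓)  111-1(✓)  1110-(✓)
size-2^2 implicants → --000(✓)  --010(✓)  -0-10  -00-0(✓)  -001-  -1-00  -10-0(✓)  -11-1  -110-  0--10(✓)  0--11(✓)  0-0-0(✓)  0-01-(✓)  0-11-(✓)  00-1-(✓)  01--0  01-1-(✓)  011--  1-0-0(✓)
size-2^3 implicants → --0-0  0--1-
Unchecked terms (primes): --0-0, -0-10, -001-, -1-00, -11-1, -110-, 0--1-, 01--0, 011--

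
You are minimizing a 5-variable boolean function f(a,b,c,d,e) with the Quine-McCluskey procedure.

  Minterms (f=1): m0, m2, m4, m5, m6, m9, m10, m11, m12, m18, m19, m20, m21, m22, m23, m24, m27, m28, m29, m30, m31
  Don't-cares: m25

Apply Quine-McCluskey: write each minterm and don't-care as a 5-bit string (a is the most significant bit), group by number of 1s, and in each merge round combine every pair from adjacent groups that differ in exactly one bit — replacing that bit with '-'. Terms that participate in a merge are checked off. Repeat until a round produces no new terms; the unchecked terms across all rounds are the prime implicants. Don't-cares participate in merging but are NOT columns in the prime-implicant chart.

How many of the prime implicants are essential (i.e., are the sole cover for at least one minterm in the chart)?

6

[col 0] 00000*, 00010*, 00100*, 00101*, 00110*, 01001*, 01010*, 01011*, 01100*, 10010*, 10011*, 10100*, 10101*, 10110*, 10111*, 11000*, 11001*, 11011*, 11100*, 11101*, 11110*, 11111*
[col 1] -0010*, -0100*, -0101*, -0110*, -1001*, -1011*, -1100*, 0-010, 0-100*, 00-00*, 00-10*, 000-0*, 001-0*, 0010-*, 010-1*, 0101-, 1-011*, 1-100*, 1-101*, 1-110*, 1-111*, 10-10*, 10-11*, 1001-*, 101-0*, 101-1*, 1010-*, 1011-*, 11-00*, 11-01*, 11-11*, 110-1*, 1100-*, 111-0*, 111-1*, 1110-*, 1111-*
[col 2] --100, -0-10, -01-0, -010-, -10-1, 00--0, 1--11, 1-1-0*, 1-1-1*, 1-10-*, 1-11-*, 10-1-, 101--*, 11--1, 11-0-, 111--*
[col 3] 1-1--
Prime implicants: --100, -0-10, -01-0, -010-, -10-1, 0-010, 00--0, 0101-, 1--11, 1-1--, 10-1-, 11--1, 11-0-
PI chart (minterm → PIs covering it):
  0 | 00--0  (sole → essential)
  2 | -0-10,0-010,00--0
  4 | --100,-01-0,-010-,00--0
  5 | -010-  (sole → essential)
  6 | -0-10,-01-0,00--0
  9 | -10-1  (sole → essential)
  10 | 0-010,0101-
  11 | -10-1,0101-
  12 | --100  (sole → essential)
  18 | -0-10,10-1-
  19 | 1--11,10-1-
  20 | --100,-01-0,-010-,1-1--
  21 | -010-,1-1--
  22 | -0-10,-01-0,1-1--,10-1-
  23 | 1--11,1-1--,10-1-
  24 | 11-0-  (sole → essential)
  27 | -10-1,1--11,11--1
  28 | --100,1-1--,11-0-
  29 | 1-1--,11--1,11-0-
  30 | 1-1--  (sole → essential)
  31 | 1--11,1-1--,11--1
Essential prime implicants: --100, -010-, -10-1, 00--0, 1-1--, 11-0-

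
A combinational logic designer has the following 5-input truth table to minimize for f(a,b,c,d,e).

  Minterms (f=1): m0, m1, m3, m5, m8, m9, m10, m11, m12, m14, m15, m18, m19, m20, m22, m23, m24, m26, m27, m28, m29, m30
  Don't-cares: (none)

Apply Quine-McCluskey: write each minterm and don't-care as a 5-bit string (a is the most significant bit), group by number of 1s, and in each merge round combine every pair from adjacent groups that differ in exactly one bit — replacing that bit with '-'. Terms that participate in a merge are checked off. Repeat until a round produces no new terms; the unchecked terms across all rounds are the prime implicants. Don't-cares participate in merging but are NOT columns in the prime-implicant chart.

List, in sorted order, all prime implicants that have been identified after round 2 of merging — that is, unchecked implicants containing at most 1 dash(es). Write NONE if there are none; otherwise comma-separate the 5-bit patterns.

00-01, 1110-

[col 0] 00000*, 00001*, 00011*, 00101*, 01000*, 01001*, 01010*, 01011*, 01100*, 01110*, 01111*, 10010*, 10011*, 10100*, 10110*, 10111*, 11000*, 11010*, 11011*, 11100*, 11101*, 11110*
[col 1] -0011*, -1000*, -1010*, -1011*, -1100*, -1110*, 0-000*, 0-001*, 0-011*, 00-01, 000-1*, 0000-*, 01-00*, 01-10*, 01-11*, 010-0*, 010-1*, 0100-*, 0101-*, 011-0*, 0111-*, 1-010*, 1-011*, 1-100*, 1-110*, 10-10*, 10-11*, 1001-*, 101-0*, 1011-*, 11-00*, 11-10*, 110-0*, 1101-*, 111-0*, 1110-
[col 2] --011, -1-00*, -1-10*, -10-0*, -101-, -11-0*, 0-0-1, 0-00-, 01--0*, 01-1-, 010--, 1--10, 1-01-, 1-1-0, 10-1-, 11--0*
[col 3] -1--0
Prime implicants: --011, -1--0, -101-, 0-0-1, 0-00-, 00-01, 01-1-, 010--, 1--10, 1-01-, 1-1-0, 10-1-, 1110-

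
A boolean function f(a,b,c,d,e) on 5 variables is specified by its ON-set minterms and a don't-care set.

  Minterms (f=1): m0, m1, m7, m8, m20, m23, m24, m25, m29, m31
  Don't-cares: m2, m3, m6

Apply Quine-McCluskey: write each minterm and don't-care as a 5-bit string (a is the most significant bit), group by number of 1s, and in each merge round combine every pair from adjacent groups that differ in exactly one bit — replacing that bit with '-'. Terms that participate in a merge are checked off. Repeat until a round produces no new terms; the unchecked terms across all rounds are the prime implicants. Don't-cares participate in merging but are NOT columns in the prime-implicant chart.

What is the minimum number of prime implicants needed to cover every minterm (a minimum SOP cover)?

6

size-2^0 implicants → 00000(✓)  00001(✓)  00010(✓)  00011(✓)  00110(✓)  00111(✓)  01000(✓)  10100  10111(✓)  11000(✓)  11001(✓)  11101(✓)  11111(✓)
size-2^1 implicants → -0111  -1000  0-000  00-10(✓)  00-11(✓)  000-0(✓)  000-1(✓)  0000-(✓)  0001-(✓)  0011-(✓)  1-111  11-01  1100-  111-1
size-2^2 implicants → 00-1-  000--
Unchecked terms (primes): -0111, -1000, 0-000, 00-1-, 000--, 1-111, 10100, 11-01, 1100-, 111-1
Minterm coverage:
  m0 ⊆ 0-000,000--
  m1 ⊆ 000-- [E]
  m7 ⊆ -0111,00-1-
  m8 ⊆ -1000,0-000
  m20 ⊆ 10100 [E]
  m23 ⊆ -0111,1-111
  m24 ⊆ -1000,1100-
  m25 ⊆ 11-01,1100-
  m29 ⊆ 11-01,111-1
  m31 ⊆ 1-111,111-1
E = {000--, 10100}
Petrick residual → -0111, -1000, 1-111, 11-01
Cover = b'cde + bc'd'e' + a'b'c' + acde + ab'cd'e' + abd'e  |cover|=6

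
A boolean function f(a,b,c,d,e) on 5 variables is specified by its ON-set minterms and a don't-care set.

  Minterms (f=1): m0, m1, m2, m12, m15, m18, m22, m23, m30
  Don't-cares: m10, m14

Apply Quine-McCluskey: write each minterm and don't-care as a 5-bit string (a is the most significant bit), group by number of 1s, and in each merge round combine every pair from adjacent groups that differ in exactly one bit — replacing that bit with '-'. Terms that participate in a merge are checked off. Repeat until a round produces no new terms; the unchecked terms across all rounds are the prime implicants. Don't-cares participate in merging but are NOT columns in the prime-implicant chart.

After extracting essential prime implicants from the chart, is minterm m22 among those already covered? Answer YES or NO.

Round 0: 00000✓ 00001✓ 00010✓ 01010✓ 01100✓ 01110✓ 01111✓ 10010✓ 10110✓ 10111✓ 11110✓
Round 1: -0010 -1110 0-010 000-0 0000- 01-10 011-0 0111- 1-110 10-10 1011-
PIs = {-0010, -1110, 0-010, 000-0, 0000-, 01-10, 011-0, 0111-, 1-110, 10-10, 1011-}
Coverage chart:
  m0: 000-0,0000-
  m1: 0000- ←essential
  m2: -0010,0-010,000-0
  m12: 011-0 ←essential
  m15: 0111- ←essential
  m18: -0010,10-10
  m22: 1-110,10-10,1011-
  m23: 1011- ←essential
  m30: -1110,1-110
Essential: 0000-, 011-0, 0111-, 1011-

YES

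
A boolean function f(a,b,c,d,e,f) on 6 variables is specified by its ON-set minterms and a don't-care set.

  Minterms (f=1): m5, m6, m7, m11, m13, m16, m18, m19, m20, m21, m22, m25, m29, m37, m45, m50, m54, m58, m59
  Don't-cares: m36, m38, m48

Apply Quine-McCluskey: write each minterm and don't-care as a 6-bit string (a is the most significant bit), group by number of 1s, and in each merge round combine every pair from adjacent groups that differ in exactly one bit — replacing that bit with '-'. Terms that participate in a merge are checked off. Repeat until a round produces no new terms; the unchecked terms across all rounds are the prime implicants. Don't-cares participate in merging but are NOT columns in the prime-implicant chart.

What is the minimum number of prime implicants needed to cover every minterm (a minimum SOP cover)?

9

size-2^0 implicants → 000101(✓)  000110(✓)  000111(✓)  001011  001101(✓)  010000(✓)  010010(✓)  010011(✓)  010100(✓)  010101(✓)  010110(✓)  011001(✓)  011101(✓)  100100(✓)  100101(✓)  100110(✓)  101101(✓)  110000(✓)  110010(✓)  110110(✓)  111010(✓)  111011(✓)
size-2^1 implicants → -00101(✓)  -00110(✓)  -01101(✓)  -10000(✓)  -10010(✓)  -10110(✓)  0-0101(✓)  0-0110(✓)  0-1101(✓)  00-101(✓)  0001-1  00011-  01-101(✓)  010-00(✓)  010-10(✓)  0100-0(✓)  01001-  0101-0(✓)  01010-  011-01  1-0110(✓)  10-101(✓)  1001-0  10010-  11-010  110-10(✓)  1100-0(✓)  11101-
size-2^2 implicants → --0110  -0-101  -10-10  -100-0  0--101  010--0
Unchecked terms (primes): --0110, -0-101, -10-10, -100-0, 0--101, 0001-1, 00011-, 001011, 010--0, 01001-, 01010-, 011-01, 1001-0, 10010-, 11-010, 11101-
Minterm coverage:
  m5 ⊆ -0-101,0--101,0001-1
  m6 ⊆ --0110,00011-
  m7 ⊆ 0001-1,00011-
  m11 ⊆ 001011 [E]
  m13 ⊆ -0-101,0--101
  m16 ⊆ -100-0,010--0
  m18 ⊆ -10-10,-100-0,010--0,01001-
  m19 ⊆ 01001- [E]
  m20 ⊆ 010--0,01010-
  m21 ⊆ 0--101,01010-
  m22 ⊆ --0110,-10-10,010--0
  m25 ⊆ 011-01 [E]
  m29 ⊆ 0--101,011-01
  m37 ⊆ -0-101,10010-
  m45 ⊆ -0-101 [E]
  m50 ⊆ -10-10,-100-0,11-010
  m54 ⊆ --0110,-10-10
  m58 ⊆ 11-010,11101-
  m59 ⊆ 11101- [E]
E = {-0-101, 001011, 01001-, 011-01, 11101-}
Petrick residual → --0110, -100-0, 0001-1, 01010-
Cover = c'def' + b'de'f + bc'd'f' + a'b'c'df + a'b'cd'ef + a'bc'd'e + a'bc'de' + a'bce'f + abcd'e  |cover|=9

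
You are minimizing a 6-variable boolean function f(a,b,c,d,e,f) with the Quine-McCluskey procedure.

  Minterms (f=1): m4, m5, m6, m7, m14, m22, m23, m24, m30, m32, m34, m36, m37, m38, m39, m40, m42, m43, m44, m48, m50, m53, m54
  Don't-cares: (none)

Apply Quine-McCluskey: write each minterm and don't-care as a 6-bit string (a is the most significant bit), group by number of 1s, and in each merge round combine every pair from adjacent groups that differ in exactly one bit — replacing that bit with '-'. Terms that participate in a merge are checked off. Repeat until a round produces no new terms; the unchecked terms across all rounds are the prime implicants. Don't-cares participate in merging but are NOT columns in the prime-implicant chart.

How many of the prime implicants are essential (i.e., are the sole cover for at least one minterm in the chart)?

size-2^0 implicants → 000100(✓)  000101(✓)  000110(✓)  000111(✓)  001110(✓)  010110(✓)  010111(✓)  011000  011110(✓)  100000(✓)  100010(✓)  100100(✓)  100101(✓)  100110(✓)  100111(✓)  101000(✓)  101010(✓)  101011(✓)  101100(✓)  110000(✓)  110010(✓)  110101(✓)  110110(✓)
size-2^1 implicants → -00100(✓)  -00101(✓)  -00110(✓)  -00111(✓)  -10110(✓)  0-0110(✓)  0-0111(✓)  0-1110(✓)  00-110(✓)  0001-0(✓)  0001-1(✓)  00010-(✓)  00011-(✓)  01-110(✓)  01011-(✓)  1-0000(✓)  1-0010(✓)  1-0101  1-0110(✓)  10-000(✓)  10-010(✓)  10-100(✓)  100-00(✓)  100-10(✓)  1000-0(✓)  1001-0(✓)  1001-1(✓)  10010-(✓)  10011-(✓)  101-00(✓)  1010-0(✓)  10101-  110-10(✓)  1100-0(✓)
size-2^2 implicants → --0110  -001-0(✓)  -001-1(✓)  -0010-(✓)  -0011-(✓)  0--110  0-011-  0001--(✓)  1-0-10  1-00-0  10--00  10-0-0  100--0  1001--(✓)
size-2^3 implicants → -001--
Unchecked terms (primes): --0110, -001--, 0--110, 0-011-, 011000, 1-0-10, 1-00-0, 1-0101, 10--00, 10-0-0, 100--0, 10101-
Minterm coverage:
  m4 ⊆ -001-- [E]
  m5 ⊆ -001-- [E]
  m6 ⊆ --0110,-001--,0--110,0-011-
  m7 ⊆ -001--,0-011-
  m14 ⊆ 0--110 [E]
  m22 ⊆ --0110,0--110,0-011-
  m23 ⊆ 0-011- [E]
  m24 ⊆ 011000 [E]
  m30 ⊆ 0--110 [E]
  m32 ⊆ 1-00-0,10--00,10-0-0,100--0
  m34 ⊆ 1-0-10,1-00-0,10-0-0,100--0
  m36 ⊆ -001--,10--00,100--0
  m37 ⊆ -001--,1-0101
  m38 ⊆ --0110,-001--,1-0-10,100--0
  m39 ⊆ -001-- [E]
  m40 ⊆ 10--00,10-0-0
  m42 ⊆ 10-0-0,10101-
  m43 ⊆ 10101- [E]
  m44 ⊆ 10--00 [E]
  m48 ⊆ 1-00-0 [E]
  m50 ⊆ 1-0-10,1-00-0
  m53 ⊆ 1-0101 [E]
  m54 ⊆ --0110,1-0-10
E = {-001--, 0--110, 0-011-, 011000, 1-00-0, 1-0101, 10--00, 10101-}

8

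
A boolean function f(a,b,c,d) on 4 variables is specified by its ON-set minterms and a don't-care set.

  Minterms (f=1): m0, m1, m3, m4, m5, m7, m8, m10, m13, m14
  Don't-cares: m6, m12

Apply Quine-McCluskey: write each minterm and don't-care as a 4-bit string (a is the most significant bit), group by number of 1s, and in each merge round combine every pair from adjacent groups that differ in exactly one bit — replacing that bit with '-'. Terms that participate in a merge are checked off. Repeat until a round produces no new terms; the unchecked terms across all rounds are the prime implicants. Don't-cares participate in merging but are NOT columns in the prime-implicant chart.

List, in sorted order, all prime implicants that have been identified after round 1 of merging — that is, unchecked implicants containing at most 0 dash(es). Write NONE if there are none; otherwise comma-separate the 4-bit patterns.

NONE

[col 0] 0000*, 0001*, 0011*, 0100*, 0101*, 0110*, 0111*, 1000*, 1010*, 1100*, 1101*, 1110*
[col 1] -000*, -100*, -101*, -110*, 0-00*, 0-01*, 0-11*, 00-1*, 000-*, 01-0*, 01-1*, 010-*, 011-*, 1-00*, 1-10*, 10-0*, 11-0*, 110-*
[col 2] --00, -1-0, -10-, 0--1, 0-0-, 01--, 1--0
Prime implicants: --00, -1-0, -10-, 0--1, 0-0-, 01--, 1--0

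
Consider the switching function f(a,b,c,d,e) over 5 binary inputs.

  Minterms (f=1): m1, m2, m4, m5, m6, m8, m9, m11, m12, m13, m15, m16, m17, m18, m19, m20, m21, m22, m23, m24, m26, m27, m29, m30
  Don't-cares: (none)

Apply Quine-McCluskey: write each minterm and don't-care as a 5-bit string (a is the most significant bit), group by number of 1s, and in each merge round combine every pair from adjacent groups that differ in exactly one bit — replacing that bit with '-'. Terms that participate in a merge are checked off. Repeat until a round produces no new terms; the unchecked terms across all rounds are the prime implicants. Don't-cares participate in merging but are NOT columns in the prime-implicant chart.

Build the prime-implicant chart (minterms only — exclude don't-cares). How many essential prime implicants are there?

Round 0: 00001✓ 00010✓ 00100✓ 00101✓ 00110✓ 01000✓ 01001✓ 01011✓ 01100✓ 01101✓ 01111✓ 10000✓ 10001✓ 10010✓ 10011✓ 10100✓ 10101✓ 10110✓ 10111✓ 11000✓ 11010✓ 11011✓ 11101✓ 11110✓
Round 1: -0001✓ -0010✓ -0100✓ -0101✓ -0110✓ -1000 -1011 -1101✓ 0-001✓ 0-100✓ 0-101✓ 00-01✓ 00-10✓ 001-0✓ 0010-✓ 01-00✓ 01-01✓ 01-11✓ 010-1✓ 0100-✓ 011-1✓ 0110-✓ 1-000✓ 1-010✓ 1-011✓ 1-101✓ 1-110✓ 10-00✓ 10-01✓ 10-10✓ 10-11✓ 100-0✓ 100-1✓ 1000-✓ 1001-✓ 101-0✓ 101-1✓ 1010-✓ 1011-✓ 11-10✓ 110-0✓ 1101-✓
Round 2: --101 -0-01 -0-10 -01-0 -010- 0--01 0-10- 01--1 01-0- 1--10 1-0-0 1-01- 10--0✓ 10--1✓ 10-0-✓ 10-1-✓ 100--✓ 101--✓
Round 3: 10---
PIs = {--101, -0-01, -0-10, -01-0, -010-, -1000, -1011, 0--01, 0-10-, 01--1, 01-0-, 1--10, 1-0-0, 1-01-, 10---}
Coverage chart:
  m1: -0-01,0--01
  m2: -0-10 ←essential
  m4: -01-0,-010-,0-10-
  m5: --101,-0-01,-010-,0--01,0-10-
  m6: -0-10,-01-0
  m8: -1000,01-0-
  m9: 0--01,01--1,01-0-
  m11: -1011,01--1
  m12: 0-10-,01-0-
  m13: --101,0--01,0-10-,01--1,01-0-
  m15: 01--1 ←essential
  m16: 1-0-0,10---
  m17: -0-01,10---
  m18: -0-10,1--10,1-0-0,1-01-,10---
  m19: 1-01-,10---
  m20: -01-0,-010-,10---
  m21: --101,-0-01,-010-,10---
  m22: -0-10,-01-0,1--10,10---
  m23: 10--- ←essential
  m24: -1000,1-0-0
  m26: 1--10,1-0-0,1-01-
  m27: -1011,1-01-
  m29: --101 ←essential
  m30: 1--10 ←essential
Essential: --101, -0-10, 01--1, 1--10, 10---

5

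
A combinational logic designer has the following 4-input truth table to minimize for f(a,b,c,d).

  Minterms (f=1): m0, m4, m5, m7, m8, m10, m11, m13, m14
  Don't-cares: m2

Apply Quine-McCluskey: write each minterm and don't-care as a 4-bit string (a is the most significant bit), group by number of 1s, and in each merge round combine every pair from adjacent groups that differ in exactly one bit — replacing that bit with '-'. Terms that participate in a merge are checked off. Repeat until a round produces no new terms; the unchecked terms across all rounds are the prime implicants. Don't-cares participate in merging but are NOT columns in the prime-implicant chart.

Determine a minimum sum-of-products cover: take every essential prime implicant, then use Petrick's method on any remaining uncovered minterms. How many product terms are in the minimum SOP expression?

6

[col 0] 0000*, 0010*, 0100*, 0101*, 0111*, 1000*, 1010*, 1011*, 1101*, 1110*
[col 1] -000*, -010*, -101, 0-00, 00-0*, 01-1, 010-, 1-10, 10-0*, 101-
[col 2] -0-0
Prime implicants: -0-0, -101, 0-00, 01-1, 010-, 1-10, 101-
PI chart (minterm → PIs covering it):
  0 | -0-0,0-00
  4 | 0-00,010-
  5 | -101,01-1,010-
  7 | 01-1  (sole → essential)
  8 | -0-0  (sole → essential)
  10 | -0-0,1-10,101-
  11 | 101-  (sole → essential)
  13 | -101  (sole → essential)
  14 | 1-10  (sole → essential)
Essential prime implicants: -0-0, -101, 01-1, 1-10, 101-
Petrick residual → 0-00
Minimum SOP uses 6 PIs: b'd' + bc'd + a'c'd' + a'bd + acd' + ab'c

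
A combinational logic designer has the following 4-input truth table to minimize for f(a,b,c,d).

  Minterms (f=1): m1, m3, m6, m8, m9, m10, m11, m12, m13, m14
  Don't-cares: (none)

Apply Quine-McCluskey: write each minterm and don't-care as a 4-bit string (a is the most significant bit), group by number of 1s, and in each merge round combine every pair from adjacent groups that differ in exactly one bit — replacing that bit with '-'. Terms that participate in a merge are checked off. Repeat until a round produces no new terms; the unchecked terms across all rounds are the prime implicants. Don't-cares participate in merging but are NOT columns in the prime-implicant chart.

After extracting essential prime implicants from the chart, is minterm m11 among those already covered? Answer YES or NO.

Round 0: 0001✓ 0011✓ 0110✓ 1000✓ 1001✓ 1010✓ 1011✓ 1100✓ 1101✓ 1110✓
Round 1: -001✓ -011✓ -110 00-1✓ 1-00✓ 1-01✓ 1-10✓ 10-0✓ 10-1✓ 100-✓ 101-✓ 11-0✓ 110-✓
Round 2: -0-1 1--0 1-0- 10--
PIs = {-0-1, -110, 1--0, 1-0-, 10--}
Coverage chart:
  m1: -0-1 ←essential
  m3: -0-1 ←essential
  m6: -110 ←essential
  m8: 1--0,1-0-,10--
  m9: -0-1,1-0-,10--
  m10: 1--0,10--
  m11: -0-1,10--
  m12: 1--0,1-0-
  m13: 1-0- ←essential
  m14: -110,1--0
Essential: -0-1, -110, 1-0-

YES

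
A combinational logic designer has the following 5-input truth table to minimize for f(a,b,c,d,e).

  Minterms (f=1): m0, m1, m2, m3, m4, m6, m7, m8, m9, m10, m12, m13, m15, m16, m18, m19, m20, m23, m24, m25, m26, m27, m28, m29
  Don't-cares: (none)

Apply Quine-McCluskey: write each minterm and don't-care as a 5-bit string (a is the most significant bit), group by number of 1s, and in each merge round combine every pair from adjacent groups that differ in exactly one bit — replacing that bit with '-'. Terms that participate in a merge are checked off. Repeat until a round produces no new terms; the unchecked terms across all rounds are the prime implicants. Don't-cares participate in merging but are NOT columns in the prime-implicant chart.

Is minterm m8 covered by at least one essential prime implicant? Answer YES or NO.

Round 0: 00000✓ 00001✓ 00010✓ 00011✓ 00100✓ 00110✓ 00111✓ 01000✓ 01001✓ 01010✓ 01100✓ 01101✓ 01111✓ 10000✓ 10010✓ 10011✓ 10100✓ 10111✓ 11000✓ 11001✓ 11010✓ 11011✓ 11100✓ 11101✓
Round 1: -0000✓ -0010✓ -0011✓ -0100✓ -0111✓ -1000✓ -1001✓ -1010✓ -1100✓ -1101✓ 0-000✓ 0-001✓ 0-010✓ 0-100✓ 0-111 00-00✓ 00-10✓ 00-11✓ 000-0✓ 000-1✓ 0000-✓ 0001-✓ 001-0✓ 0011-✓ 01-00✓ 01-01✓ 010-0✓ 0100-✓ 011-1 0110-✓ 1-000✓ 1-010✓ 1-011✓ 1-100✓ 10-00✓ 10-11✓ 100-0✓ 1001-✓ 11-00✓ 11-01✓ 110-0✓ 110-1✓ 1100-✓ 1101-✓ 1110-✓
Round 2: --000✓ --010✓ --100✓ -0-00✓ -0-11 -00-0✓ -001- -1-00✓ -1-01✓ -10-0✓ -100-✓ -110-✓ 0--00✓ 0-0-0✓ 0-00- 00--0 00-1- 000-- 01-0-✓ 1--00✓ 1-0-0✓ 1-01- 11-0-✓ 110--
Round 3: ---00 --0-0 -1-0-
PIs = {---00, --0-0, -0-11, -001-, -1-0-, 0-00-, 0-111, 00--0, 00-1-, 000--, 011-1, 1-01-, 110--}
Coverage chart:
  m0: ---00,--0-0,0-00-,00--0,000--
  m1: 0-00-,000--
  m2: --0-0,-001-,00--0,00-1-,000--
  m3: -0-11,-001-,00-1-,000--
  m4: ---00,00--0
  m6: 00--0,00-1-
  m7: -0-11,0-111,00-1-
  m8: ---00,--0-0,-1-0-,0-00-
  m9: -1-0-,0-00-
  m10: --0-0 ←essential
  m12: ---00,-1-0-
  m13: -1-0-,011-1
  m15: 0-111,011-1
  m16: ---00,--0-0
  m18: --0-0,-001-,1-01-
  m19: -0-11,-001-,1-01-
  m20: ---00 ←essential
  m23: -0-11 ←essential
  m24: ---00,--0-0,-1-0-,110--
  m25: -1-0-,110--
  m26: --0-0,1-01-,110--
  m27: 1-01-,110--
  m28: ---00,-1-0-
  m29: -1-0- ←essential
Essential: ---00, --0-0, -0-11, -1-0-

YES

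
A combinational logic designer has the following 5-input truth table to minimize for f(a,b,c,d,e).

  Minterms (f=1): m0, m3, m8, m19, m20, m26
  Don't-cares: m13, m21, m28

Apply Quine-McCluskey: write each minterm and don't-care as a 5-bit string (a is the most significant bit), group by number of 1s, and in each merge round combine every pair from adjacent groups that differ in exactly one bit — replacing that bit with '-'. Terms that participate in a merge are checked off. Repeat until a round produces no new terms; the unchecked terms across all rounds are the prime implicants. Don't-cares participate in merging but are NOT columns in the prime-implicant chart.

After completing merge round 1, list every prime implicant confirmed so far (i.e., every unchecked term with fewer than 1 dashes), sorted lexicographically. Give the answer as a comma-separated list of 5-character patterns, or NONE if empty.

[col 0] 00000*, 00011*, 01000*, 01101, 10011*, 10100*, 10101*, 11010, 11100*
[col 1] -0011, 0-000, 1-100, 1010-
Prime implicants: -0011, 0-000, 01101, 1-100, 1010-, 11010

01101, 11010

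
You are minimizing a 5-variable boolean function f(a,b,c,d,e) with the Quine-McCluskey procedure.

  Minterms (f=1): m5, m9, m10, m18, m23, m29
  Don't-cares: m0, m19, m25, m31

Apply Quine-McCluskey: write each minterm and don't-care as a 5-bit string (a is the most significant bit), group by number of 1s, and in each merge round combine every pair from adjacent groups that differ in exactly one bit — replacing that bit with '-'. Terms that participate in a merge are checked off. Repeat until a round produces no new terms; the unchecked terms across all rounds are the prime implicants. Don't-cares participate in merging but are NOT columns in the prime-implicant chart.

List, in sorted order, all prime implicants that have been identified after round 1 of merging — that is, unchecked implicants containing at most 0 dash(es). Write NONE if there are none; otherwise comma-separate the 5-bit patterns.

00000, 00101, 01010

size-2^0 implicants → 00000  00101  01001(✓)  01010  10010(✓)  10011(✓)  10111(✓)  11001(✓)  11101(✓)  11111(✓)
size-2^1 implicants → -1001  1-111  10-11  1001-  11-01  111-1
Unchecked terms (primes): -1001, 00000, 00101, 01010, 1-111, 10-11, 1001-, 11-01, 111-1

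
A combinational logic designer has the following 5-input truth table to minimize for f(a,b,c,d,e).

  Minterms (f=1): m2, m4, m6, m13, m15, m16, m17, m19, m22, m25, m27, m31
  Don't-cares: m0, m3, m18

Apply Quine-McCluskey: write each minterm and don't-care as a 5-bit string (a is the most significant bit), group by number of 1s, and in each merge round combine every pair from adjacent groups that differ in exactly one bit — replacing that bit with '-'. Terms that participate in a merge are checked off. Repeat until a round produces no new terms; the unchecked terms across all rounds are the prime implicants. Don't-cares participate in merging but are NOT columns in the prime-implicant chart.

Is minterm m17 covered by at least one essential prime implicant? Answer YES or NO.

YES

[col 0] 00000*, 00010*, 00011*, 00100*, 00110*, 01101*, 01111*, 10000*, 10001*, 10010*, 10011*, 10110*, 11001*, 11011*, 11111*
[col 1] -0000*, -0010*, -0011*, -0110*, -1111, 00-00*, 00-10*, 000-0*, 0001-*, 001-0*, 011-1, 1-001*, 1-011*, 10-10*, 100-0*, 100-1*, 1000-*, 1001-*, 11-11, 110-1*
[col 2] -0-10, -00-0, -001-, 00--0, 1-0-1, 100--
Prime implicants: -0-10, -00-0, -001-, -1111, 00--0, 011-1, 1-0-1, 100--, 11-11
PI chart (minterm → PIs covering it):
  2 | -0-10,-00-0,-001-,00--0
  4 | 00--0  (sole → essential)
  6 | -0-10,00--0
  13 | 011-1  (sole → essential)
  15 | -1111,011-1
  16 | -00-0,100--
  17 | 1-0-1,100--
  19 | -001-,1-0-1,100--
  22 | -0-10  (sole → essential)
  25 | 1-0-1  (sole → essential)
  27 | 1-0-1,11-11
  31 | -1111,11-11
Essential prime implicants: -0-10, 00--0, 011-1, 1-0-1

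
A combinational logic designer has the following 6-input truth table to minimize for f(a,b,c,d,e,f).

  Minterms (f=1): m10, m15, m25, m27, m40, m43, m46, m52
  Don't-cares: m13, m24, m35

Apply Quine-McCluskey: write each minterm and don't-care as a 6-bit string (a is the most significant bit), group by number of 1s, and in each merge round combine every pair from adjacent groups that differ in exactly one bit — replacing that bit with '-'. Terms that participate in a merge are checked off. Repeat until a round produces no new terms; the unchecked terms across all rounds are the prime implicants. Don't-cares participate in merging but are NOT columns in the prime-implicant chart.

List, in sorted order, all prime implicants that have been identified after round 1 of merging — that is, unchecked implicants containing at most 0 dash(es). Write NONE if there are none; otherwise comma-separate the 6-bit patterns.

001010, 101000, 101110, 110100

[col 0] 001010, 001101*, 001111*, 011000*, 011001*, 011011*, 100011*, 101000, 101011*, 101110, 110100
[col 1] 0011-1, 0110-1, 01100-, 10-011
Prime implicants: 001010, 0011-1, 0110-1, 01100-, 10-011, 101000, 101110, 110100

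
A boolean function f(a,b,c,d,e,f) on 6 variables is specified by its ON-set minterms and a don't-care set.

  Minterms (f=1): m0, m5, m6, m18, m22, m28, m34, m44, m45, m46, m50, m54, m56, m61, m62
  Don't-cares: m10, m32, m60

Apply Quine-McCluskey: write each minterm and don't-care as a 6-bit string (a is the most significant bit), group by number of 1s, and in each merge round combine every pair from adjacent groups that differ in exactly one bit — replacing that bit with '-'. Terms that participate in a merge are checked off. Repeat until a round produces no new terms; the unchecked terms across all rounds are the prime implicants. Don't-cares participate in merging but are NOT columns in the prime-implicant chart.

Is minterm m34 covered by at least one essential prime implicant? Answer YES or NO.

size-2^0 implicants → 000000(✓)  000101  000110(✓)  001010  010010(✓)  010110(✓)  011100(✓)  100000(✓)  100010(✓)  101100(✓)  101101(✓)  101110(✓)  110010(✓)  110110(✓)  111000(✓)  111100(✓)  111101(✓)  111110(✓)
size-2^1 implicants → -00000  -10010(✓)  -10110(✓)  -11100  0-0110  010-10(✓)  1-0010  1-1100(✓)  1-1101(✓)  1-1110(✓)  1000-0  1011-0(✓)  10110-(✓)  11-110  110-10(✓)  111-00  1111-0(✓)  11110-(✓)
size-2^2 implicants → -10-10  1-11-0  1-110-
Unchecked terms (primes): -00000, -10-10, -11100, 0-0110, 000101, 001010, 1-0010, 1-11-0, 1-110-, 1000-0, 11-110, 111-00
Minterm coverage:
  m0 ⊆ -00000 [E]
  m5 ⊆ 000101 [E]
  m6 ⊆ 0-0110 [E]
  m18 ⊆ -10-10 [E]
  m22 ⊆ -10-10,0-0110
  m28 ⊆ -11100 [E]
  m34 ⊆ 1-0010,1000-0
  m44 ⊆ 1-11-0,1-110-
  m45 ⊆ 1-110- [E]
  m46 ⊆ 1-11-0 [E]
  m50 ⊆ -10-10,1-0010
  m54 ⊆ -10-10,11-110
  m56 ⊆ 111-00 [E]
  m61 ⊆ 1-110- [E]
  m62 ⊆ 1-11-0,11-110
E = {-00000, -10-10, -11100, 0-0110, 000101, 1-11-0, 1-110-, 111-00}

NO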